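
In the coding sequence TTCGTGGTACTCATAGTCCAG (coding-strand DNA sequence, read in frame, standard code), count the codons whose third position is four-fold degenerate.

Codon 1 TTC (Phe): third position 2-fold.
Codon 2 GTG (Val): third position 4-fold.
Codon 3 GTA (Val): third position 4-fold.
Codon 4 CTC (Leu): third position 4-fold.
Codon 5 ATA (Ile): third position 3-fold.
Codon 6 GTC (Val): third position 4-fold.
Codon 7 CAG (Gln): third position 2-fold.
Four-fold degenerate third positions: 4.

4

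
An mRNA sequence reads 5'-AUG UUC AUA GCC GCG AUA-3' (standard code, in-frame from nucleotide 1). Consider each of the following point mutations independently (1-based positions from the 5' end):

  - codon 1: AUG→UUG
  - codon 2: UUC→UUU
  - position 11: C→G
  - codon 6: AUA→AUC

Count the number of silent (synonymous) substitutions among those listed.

Codon 1: AUG (Met) → UUG (Leu) — missense.
Codon 2: UUC (Phe) → UUU (Phe) — synonymous.
Codon 4: GCC (Ala) → GGC (Gly) — missense.
Codon 6: AUA (Ile) → AUC (Ile) — synonymous.
Synonymous: 2 of 4.

2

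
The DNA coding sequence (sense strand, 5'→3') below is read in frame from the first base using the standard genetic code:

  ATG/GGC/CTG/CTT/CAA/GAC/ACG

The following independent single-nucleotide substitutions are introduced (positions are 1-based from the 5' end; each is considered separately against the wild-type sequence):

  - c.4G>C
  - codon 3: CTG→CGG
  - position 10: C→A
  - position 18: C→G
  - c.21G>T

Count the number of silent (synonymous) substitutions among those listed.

1

Codon 2: GGC (Gly) → CGC (Arg) — missense.
Codon 3: CTG (Leu) → CGG (Arg) — missense.
Codon 4: CTT (Leu) → ATT (Ile) — missense.
Codon 6: GAC (Asp) → GAG (Glu) — missense.
Codon 7: ACG (Thr) → ACT (Thr) — synonymous.
Synonymous: 1 of 5.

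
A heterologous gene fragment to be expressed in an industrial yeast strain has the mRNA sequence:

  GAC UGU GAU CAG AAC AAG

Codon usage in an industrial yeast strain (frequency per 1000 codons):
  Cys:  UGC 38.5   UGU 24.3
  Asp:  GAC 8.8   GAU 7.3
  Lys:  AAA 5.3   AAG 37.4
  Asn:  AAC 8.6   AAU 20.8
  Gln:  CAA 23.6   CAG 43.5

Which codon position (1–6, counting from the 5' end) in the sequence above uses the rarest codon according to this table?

Codon 1 GAC (Asp): 8.8 per 1000.
Codon 2 UGU (Cys): 24.3 per 1000.
Codon 3 GAU (Asp): 7.3 per 1000.
Codon 4 CAG (Gln): 43.5 per 1000.
Codon 5 AAC (Asn): 8.6 per 1000.
Codon 6 AAG (Lys): 37.4 per 1000.
Lowest frequency is 7.3 at codon 3.

3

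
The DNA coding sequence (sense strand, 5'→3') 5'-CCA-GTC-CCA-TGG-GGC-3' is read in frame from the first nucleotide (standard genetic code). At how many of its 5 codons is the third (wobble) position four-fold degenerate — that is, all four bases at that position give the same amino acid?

4

Codon 1 CCA (Pro): third position 4-fold.
Codon 2 GTC (Val): third position 4-fold.
Codon 3 CCA (Pro): third position 4-fold.
Codon 4 TGG (Trp): third position 1-fold.
Codon 5 GGC (Gly): third position 4-fold.
Four-fold degenerate third positions: 4.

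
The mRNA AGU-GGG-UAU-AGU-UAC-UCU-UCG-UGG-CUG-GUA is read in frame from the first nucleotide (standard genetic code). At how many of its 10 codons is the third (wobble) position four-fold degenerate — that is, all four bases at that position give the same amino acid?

5

Codon 1 AGU (Ser): third position 2-fold.
Codon 2 GGG (Gly): third position 4-fold.
Codon 3 UAU (Tyr): third position 2-fold.
Codon 4 AGU (Ser): third position 2-fold.
Codon 5 UAC (Tyr): third position 2-fold.
Codon 6 UCU (Ser): third position 4-fold.
Codon 7 UCG (Ser): third position 4-fold.
Codon 8 UGG (Trp): third position 1-fold.
Codon 9 CUG (Leu): third position 4-fold.
Codon 10 GUA (Val): third position 4-fold.
Four-fold degenerate third positions: 5.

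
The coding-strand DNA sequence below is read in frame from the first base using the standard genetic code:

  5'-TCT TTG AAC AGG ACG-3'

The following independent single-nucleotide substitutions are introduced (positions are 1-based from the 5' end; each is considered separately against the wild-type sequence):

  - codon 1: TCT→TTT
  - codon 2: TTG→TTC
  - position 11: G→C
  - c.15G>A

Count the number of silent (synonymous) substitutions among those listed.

1

Codon 1: TCT (Ser) → TTT (Phe) — missense.
Codon 2: TTG (Leu) → TTC (Phe) — missense.
Codon 4: AGG (Arg) → ACG (Thr) — missense.
Codon 5: ACG (Thr) → ACA (Thr) — synonymous.
Synonymous: 1 of 4.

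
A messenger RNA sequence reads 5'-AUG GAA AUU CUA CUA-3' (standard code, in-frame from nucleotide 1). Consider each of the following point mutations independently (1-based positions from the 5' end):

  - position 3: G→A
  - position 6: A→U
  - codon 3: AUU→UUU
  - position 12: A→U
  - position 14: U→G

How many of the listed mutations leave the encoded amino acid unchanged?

1

Codon 1: AUG (Met) → AUA (Ile) — missense.
Codon 2: GAA (Glu) → GAU (Asp) — missense.
Codon 3: AUU (Ile) → UUU (Phe) — missense.
Codon 4: CUA (Leu) → CUU (Leu) — synonymous.
Codon 5: CUA (Leu) → CGA (Arg) — missense.
Synonymous: 1 of 5.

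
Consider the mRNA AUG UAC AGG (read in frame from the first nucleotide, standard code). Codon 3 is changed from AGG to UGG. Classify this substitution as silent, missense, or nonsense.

missense

Position 7 falls in codon 3: AGG → Arg.
After the substitution the codon is UGG → Trp.
Arg ≠ Trp, so this is a missense mutation.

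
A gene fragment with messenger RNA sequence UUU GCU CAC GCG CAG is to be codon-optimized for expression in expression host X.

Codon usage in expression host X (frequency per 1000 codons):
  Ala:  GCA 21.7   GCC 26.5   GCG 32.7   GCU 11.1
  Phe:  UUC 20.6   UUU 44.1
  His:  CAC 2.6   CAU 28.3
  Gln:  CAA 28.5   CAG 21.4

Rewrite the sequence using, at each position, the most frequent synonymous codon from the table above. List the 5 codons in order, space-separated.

UUU GCG CAU GCG CAA

Codon 1 (Phe): best is UUU at 44.1.
Codon 2 (Ala): best is GCG at 32.7.
Codon 3 (His): best is CAU at 28.3.
Codon 4 (Ala): best is GCG at 32.7.
Codon 5 (Gln): best is CAA at 28.5.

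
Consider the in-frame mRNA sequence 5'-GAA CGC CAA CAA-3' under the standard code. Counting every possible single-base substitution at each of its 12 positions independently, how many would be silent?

Codon 1 (GAA, Glu): 1 synonymous substitution.
Codon 2 (CGC, Arg): 3 synonymous substitutions.
Codon 3 (CAA, Gln): 1 synonymous substitution.
Codon 4 (CAA, Gln): 1 synonymous substitution.
Total: 1 + 3 + 1 + 1 = 6.

6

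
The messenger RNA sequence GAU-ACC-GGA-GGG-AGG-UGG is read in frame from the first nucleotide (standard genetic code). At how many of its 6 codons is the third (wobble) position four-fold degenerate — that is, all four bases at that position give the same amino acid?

3

Codon 1 GAU (Asp): third position 2-fold.
Codon 2 ACC (Thr): third position 4-fold.
Codon 3 GGA (Gly): third position 4-fold.
Codon 4 GGG (Gly): third position 4-fold.
Codon 5 AGG (Arg): third position 2-fold.
Codon 6 UGG (Trp): third position 1-fold.
Four-fold degenerate third positions: 3.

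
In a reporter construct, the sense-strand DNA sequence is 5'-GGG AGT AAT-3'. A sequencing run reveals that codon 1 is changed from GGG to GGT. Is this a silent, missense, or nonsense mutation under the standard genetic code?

silent

Position 3 falls in codon 1: GGG → Gly.
After the substitution the codon is GGT → Gly.
Both encode Gly, so the change is synonymous.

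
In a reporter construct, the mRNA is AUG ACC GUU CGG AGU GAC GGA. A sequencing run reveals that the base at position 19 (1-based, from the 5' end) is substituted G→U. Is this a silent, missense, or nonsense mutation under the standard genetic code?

nonsense

Position 19 falls in codon 7: GGA → Gly.
After the substitution the codon is UGA → Stop.
The new codon is a stop codon, so this is a nonsense mutation.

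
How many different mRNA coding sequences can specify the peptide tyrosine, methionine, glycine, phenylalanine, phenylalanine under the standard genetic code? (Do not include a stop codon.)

Tyr: 2 codons.
Met: 1 codon.
Gly: 4 codons.
Phe: 2 codons.
Phe: 2 codons.
2 × 1 × 4 × 2 × 2 = 32.

32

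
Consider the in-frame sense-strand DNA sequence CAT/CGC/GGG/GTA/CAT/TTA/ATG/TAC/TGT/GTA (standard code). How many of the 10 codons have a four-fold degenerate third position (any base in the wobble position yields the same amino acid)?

4

Codon 1 CAT (His): third position 2-fold.
Codon 2 CGC (Arg): third position 4-fold.
Codon 3 GGG (Gly): third position 4-fold.
Codon 4 GTA (Val): third position 4-fold.
Codon 5 CAT (His): third position 2-fold.
Codon 6 TTA (Leu): third position 2-fold.
Codon 7 ATG (Met): third position 1-fold.
Codon 8 TAC (Tyr): third position 2-fold.
Codon 9 TGT (Cys): third position 2-fold.
Codon 10 GTA (Val): third position 4-fold.
Four-fold degenerate third positions: 4.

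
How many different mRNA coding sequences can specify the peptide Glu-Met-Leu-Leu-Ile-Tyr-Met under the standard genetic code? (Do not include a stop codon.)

432

Glu: 2 codons.
Met: 1 codon.
Leu: 6 codons.
Leu: 6 codons.
Ile: 3 codons.
Tyr: 2 codons.
Met: 1 codon.
2 × 1 × 6 × 6 × 3 × 2 × 1 = 432.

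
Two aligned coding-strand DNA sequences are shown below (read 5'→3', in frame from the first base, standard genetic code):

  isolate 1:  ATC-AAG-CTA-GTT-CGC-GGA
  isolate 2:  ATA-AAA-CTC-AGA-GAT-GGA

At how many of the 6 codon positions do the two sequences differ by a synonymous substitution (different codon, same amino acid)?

Codon 1: ATC Ile / ATA Ile — synonymous.
Codon 2: AAG Lys / AAA Lys — synonymous.
Codon 3: CTA Leu / CTC Leu — synonymous.
Codon 4: GTT Val / AGA Arg — nonsynonymous.
Codon 5: CGC Arg / GAT Asp — nonsynonymous.
Codon 6: GGA Gly / GGA Gly — identical.
Synonymous differences: 3.

3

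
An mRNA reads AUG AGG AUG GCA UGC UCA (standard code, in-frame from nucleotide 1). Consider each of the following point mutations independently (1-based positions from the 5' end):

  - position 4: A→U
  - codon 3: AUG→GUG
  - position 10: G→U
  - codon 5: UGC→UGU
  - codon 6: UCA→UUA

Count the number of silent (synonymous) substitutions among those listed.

Codon 2: AGG (Arg) → UGG (Trp) — missense.
Codon 3: AUG (Met) → GUG (Val) — missense.
Codon 4: GCA (Ala) → UCA (Ser) — missense.
Codon 5: UGC (Cys) → UGU (Cys) — synonymous.
Codon 6: UCA (Ser) → UUA (Leu) — missense.
Synonymous: 1 of 5.

1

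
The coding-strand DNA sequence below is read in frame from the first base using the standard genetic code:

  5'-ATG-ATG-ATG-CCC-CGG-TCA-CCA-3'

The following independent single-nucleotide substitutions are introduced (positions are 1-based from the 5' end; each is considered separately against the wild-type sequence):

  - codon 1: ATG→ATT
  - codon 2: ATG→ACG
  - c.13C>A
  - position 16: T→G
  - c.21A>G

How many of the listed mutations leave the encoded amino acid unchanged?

Codon 1: ATG (Met) → ATT (Ile) — missense.
Codon 2: ATG (Met) → ACG (Thr) — missense.
Codon 5: CGG (Arg) → AGG (Arg) — synonymous.
Codon 6: TCA (Ser) → GCA (Ala) — missense.
Codon 7: CCA (Pro) → CCG (Pro) — synonymous.
Synonymous: 2 of 5.

2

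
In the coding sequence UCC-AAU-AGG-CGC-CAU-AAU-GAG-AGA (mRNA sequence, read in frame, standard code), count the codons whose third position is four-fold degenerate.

2

Codon 1 UCC (Ser): third position 4-fold.
Codon 2 AAU (Asn): third position 2-fold.
Codon 3 AGG (Arg): third position 2-fold.
Codon 4 CGC (Arg): third position 4-fold.
Codon 5 CAU (His): third position 2-fold.
Codon 6 AAU (Asn): third position 2-fold.
Codon 7 GAG (Glu): third position 2-fold.
Codon 8 AGA (Arg): third position 2-fold.
Four-fold degenerate third positions: 2.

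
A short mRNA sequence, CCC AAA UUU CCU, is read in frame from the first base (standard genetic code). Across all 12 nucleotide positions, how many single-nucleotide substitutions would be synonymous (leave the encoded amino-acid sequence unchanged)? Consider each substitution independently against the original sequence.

Codon 1 (CCC, Pro): 3 synonymous substitutions.
Codon 2 (AAA, Lys): 1 synonymous substitution.
Codon 3 (UUU, Phe): 1 synonymous substitution.
Codon 4 (CCU, Pro): 3 synonymous substitutions.
Total: 3 + 1 + 1 + 3 = 8.

8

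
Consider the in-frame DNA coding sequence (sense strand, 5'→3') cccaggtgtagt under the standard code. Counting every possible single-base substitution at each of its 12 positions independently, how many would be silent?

7

Codon 1 (CCC, Pro): 3 synonymous substitutions.
Codon 2 (AGG, Arg): 2 synonymous substitutions.
Codon 3 (TGT, Cys): 1 synonymous substitution.
Codon 4 (AGT, Ser): 1 synonymous substitution.
Total: 3 + 2 + 1 + 1 = 7.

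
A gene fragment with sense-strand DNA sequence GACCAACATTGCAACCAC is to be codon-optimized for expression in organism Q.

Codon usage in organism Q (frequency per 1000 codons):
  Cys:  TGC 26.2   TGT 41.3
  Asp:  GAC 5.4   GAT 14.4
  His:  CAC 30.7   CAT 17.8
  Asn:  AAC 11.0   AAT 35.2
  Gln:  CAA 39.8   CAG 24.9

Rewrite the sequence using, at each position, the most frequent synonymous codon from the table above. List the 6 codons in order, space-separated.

Codon 1 (Asp): best is GAT at 14.4.
Codon 2 (Gln): best is CAA at 39.8.
Codon 3 (His): best is CAC at 30.7.
Codon 4 (Cys): best is TGT at 41.3.
Codon 5 (Asn): best is AAT at 35.2.
Codon 6 (His): best is CAC at 30.7.

GAT CAA CAC TGT AAT CAC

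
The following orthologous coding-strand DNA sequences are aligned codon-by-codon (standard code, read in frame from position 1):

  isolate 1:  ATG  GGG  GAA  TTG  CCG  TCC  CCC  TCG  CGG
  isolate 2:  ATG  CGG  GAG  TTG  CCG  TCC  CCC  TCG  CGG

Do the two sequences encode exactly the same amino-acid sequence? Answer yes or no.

no

Codon 1: ATG Met / ATG Met — identical.
Codon 2: GGG Gly / CGG Arg — nonsynonymous.
Codon 3: GAA Glu / GAG Glu — synonymous.
Codon 4: TTG Leu / TTG Leu — identical.
Codon 5: CCG Pro / CCG Pro — identical.
Codon 6: TCC Ser / TCC Ser — identical.
Codon 7: CCC Pro / CCC Pro — identical.
Codon 8: TCG Ser / TCG Ser — identical.
Codon 9: CGG Arg / CGG Arg — identical.
Nonsynonymous differences: 1 → different protein.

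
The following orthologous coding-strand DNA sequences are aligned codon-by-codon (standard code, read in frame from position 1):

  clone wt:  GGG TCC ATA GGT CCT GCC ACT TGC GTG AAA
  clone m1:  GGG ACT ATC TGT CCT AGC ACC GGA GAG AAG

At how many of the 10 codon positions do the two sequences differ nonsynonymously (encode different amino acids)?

Codon 1: GGG Gly / GGG Gly — identical.
Codon 2: TCC Ser / ACT Thr — nonsynonymous.
Codon 3: ATA Ile / ATC Ile — synonymous.
Codon 4: GGT Gly / TGT Cys — nonsynonymous.
Codon 5: CCT Pro / CCT Pro — identical.
Codon 6: GCC Ala / AGC Ser — nonsynonymous.
Codon 7: ACT Thr / ACC Thr — synonymous.
Codon 8: TGC Cys / GGA Gly — nonsynonymous.
Codon 9: GTG Val / GAG Glu — nonsynonymous.
Codon 10: AAA Lys / AAG Lys — synonymous.
Nonsynonymous differences: 5.

5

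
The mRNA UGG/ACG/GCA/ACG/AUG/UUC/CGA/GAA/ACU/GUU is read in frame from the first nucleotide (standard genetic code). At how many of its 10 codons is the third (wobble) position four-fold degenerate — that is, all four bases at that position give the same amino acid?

6

Codon 1 UGG (Trp): third position 1-fold.
Codon 2 ACG (Thr): third position 4-fold.
Codon 3 GCA (Ala): third position 4-fold.
Codon 4 ACG (Thr): third position 4-fold.
Codon 5 AUG (Met): third position 1-fold.
Codon 6 UUC (Phe): third position 2-fold.
Codon 7 CGA (Arg): third position 4-fold.
Codon 8 GAA (Glu): third position 2-fold.
Codon 9 ACU (Thr): third position 4-fold.
Codon 10 GUU (Val): third position 4-fold.
Four-fold degenerate third positions: 6.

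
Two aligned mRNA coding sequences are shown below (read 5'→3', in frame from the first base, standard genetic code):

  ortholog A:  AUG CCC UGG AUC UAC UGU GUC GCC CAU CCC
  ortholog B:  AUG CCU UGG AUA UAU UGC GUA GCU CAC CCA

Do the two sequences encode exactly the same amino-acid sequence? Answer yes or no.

Codon 1: AUG Met / AUG Met — identical.
Codon 2: CCC Pro / CCU Pro — synonymous.
Codon 3: UGG Trp / UGG Trp — identical.
Codon 4: AUC Ile / AUA Ile — synonymous.
Codon 5: UAC Tyr / UAU Tyr — synonymous.
Codon 6: UGU Cys / UGC Cys — synonymous.
Codon 7: GUC Val / GUA Val — synonymous.
Codon 8: GCC Ala / GCU Ala — synonymous.
Codon 9: CAU His / CAC His — synonymous.
Codon 10: CCC Pro / CCA Pro — synonymous.
Nonsynonymous differences: 0 → same protein.

yes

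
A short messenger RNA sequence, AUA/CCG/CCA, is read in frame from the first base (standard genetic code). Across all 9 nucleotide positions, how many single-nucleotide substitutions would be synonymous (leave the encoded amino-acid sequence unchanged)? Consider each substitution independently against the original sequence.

Codon 1 (AUA, Ile): 2 synonymous substitutions.
Codon 2 (CCG, Pro): 3 synonymous substitutions.
Codon 3 (CCA, Pro): 3 synonymous substitutions.
Total: 2 + 3 + 3 = 8.

8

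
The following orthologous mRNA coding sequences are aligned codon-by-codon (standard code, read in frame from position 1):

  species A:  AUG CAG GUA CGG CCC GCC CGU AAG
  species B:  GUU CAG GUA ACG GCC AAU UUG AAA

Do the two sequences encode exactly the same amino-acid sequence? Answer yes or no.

Codon 1: AUG Met / GUU Val — nonsynonymous.
Codon 2: CAG Gln / CAG Gln — identical.
Codon 3: GUA Val / GUA Val — identical.
Codon 4: CGG Arg / ACG Thr — nonsynonymous.
Codon 5: CCC Pro / GCC Ala — nonsynonymous.
Codon 6: GCC Ala / AAU Asn — nonsynonymous.
Codon 7: CGU Arg / UUG Leu — nonsynonymous.
Codon 8: AAG Lys / AAA Lys — synonymous.
Nonsynonymous differences: 5 → different protein.

no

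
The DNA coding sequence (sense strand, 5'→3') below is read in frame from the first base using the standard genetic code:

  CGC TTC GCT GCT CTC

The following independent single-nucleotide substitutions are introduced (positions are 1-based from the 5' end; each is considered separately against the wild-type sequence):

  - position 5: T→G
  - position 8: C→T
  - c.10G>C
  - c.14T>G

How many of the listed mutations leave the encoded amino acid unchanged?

Codon 2: TTC (Phe) → TGC (Cys) — missense.
Codon 3: GCT (Ala) → GTT (Val) — missense.
Codon 4: GCT (Ala) → CCT (Pro) — missense.
Codon 5: CTC (Leu) → CGC (Arg) — missense.
Synonymous: 0 of 4.

0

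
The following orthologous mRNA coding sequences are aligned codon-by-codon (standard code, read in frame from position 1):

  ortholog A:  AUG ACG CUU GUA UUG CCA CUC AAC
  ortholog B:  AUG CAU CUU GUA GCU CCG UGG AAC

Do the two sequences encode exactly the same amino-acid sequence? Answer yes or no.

Codon 1: AUG Met / AUG Met — identical.
Codon 2: ACG Thr / CAU His — nonsynonymous.
Codon 3: CUU Leu / CUU Leu — identical.
Codon 4: GUA Val / GUA Val — identical.
Codon 5: UUG Leu / GCU Ala — nonsynonymous.
Codon 6: CCA Pro / CCG Pro — synonymous.
Codon 7: CUC Leu / UGG Trp — nonsynonymous.
Codon 8: AAC Asn / AAC Asn — identical.
Nonsynonymous differences: 3 → different protein.

no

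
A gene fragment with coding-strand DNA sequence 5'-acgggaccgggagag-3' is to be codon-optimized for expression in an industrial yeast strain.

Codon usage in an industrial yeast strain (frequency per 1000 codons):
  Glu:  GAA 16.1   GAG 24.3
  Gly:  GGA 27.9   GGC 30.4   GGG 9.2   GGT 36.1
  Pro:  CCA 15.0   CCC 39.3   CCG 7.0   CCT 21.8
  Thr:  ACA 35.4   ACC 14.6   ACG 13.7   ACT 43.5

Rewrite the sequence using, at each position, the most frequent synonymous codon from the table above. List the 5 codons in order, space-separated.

ACT GGT CCC GGT GAG

Codon 1 (Thr): best is ACT at 43.5.
Codon 2 (Gly): best is GGT at 36.1.
Codon 3 (Pro): best is CCC at 39.3.
Codon 4 (Gly): best is GGT at 36.1.
Codon 5 (Glu): best is GAG at 24.3.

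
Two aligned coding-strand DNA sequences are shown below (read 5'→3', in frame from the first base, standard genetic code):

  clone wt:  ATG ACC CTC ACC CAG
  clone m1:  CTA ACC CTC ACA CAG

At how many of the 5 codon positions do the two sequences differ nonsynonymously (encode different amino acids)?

Codon 1: ATG Met / CTA Leu — nonsynonymous.
Codon 2: ACC Thr / ACC Thr — identical.
Codon 3: CTC Leu / CTC Leu — identical.
Codon 4: ACC Thr / ACA Thr — synonymous.
Codon 5: CAG Gln / CAG Gln — identical.
Nonsynonymous differences: 1.

1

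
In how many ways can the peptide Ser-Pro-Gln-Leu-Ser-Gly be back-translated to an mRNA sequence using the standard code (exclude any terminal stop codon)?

Ser: 6 codons.
Pro: 4 codons.
Gln: 2 codons.
Leu: 6 codons.
Ser: 6 codons.
Gly: 4 codons.
6 × 4 × 2 × 6 × 6 × 4 = 6912.

6912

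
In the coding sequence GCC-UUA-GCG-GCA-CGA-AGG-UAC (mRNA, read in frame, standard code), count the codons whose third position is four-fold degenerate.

Codon 1 GCC (Ala): third position 4-fold.
Codon 2 UUA (Leu): third position 2-fold.
Codon 3 GCG (Ala): third position 4-fold.
Codon 4 GCA (Ala): third position 4-fold.
Codon 5 CGA (Arg): third position 4-fold.
Codon 6 AGG (Arg): third position 2-fold.
Codon 7 UAC (Tyr): third position 2-fold.
Four-fold degenerate third positions: 4.

4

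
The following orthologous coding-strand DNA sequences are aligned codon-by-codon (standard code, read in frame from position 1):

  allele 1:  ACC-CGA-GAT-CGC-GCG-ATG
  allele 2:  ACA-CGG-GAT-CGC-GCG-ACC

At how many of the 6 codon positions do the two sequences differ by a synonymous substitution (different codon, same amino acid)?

2

Codon 1: ACC Thr / ACA Thr — synonymous.
Codon 2: CGA Arg / CGG Arg — synonymous.
Codon 3: GAT Asp / GAT Asp — identical.
Codon 4: CGC Arg / CGC Arg — identical.
Codon 5: GCG Ala / GCG Ala — identical.
Codon 6: ATG Met / ACC Thr — nonsynonymous.
Synonymous differences: 2.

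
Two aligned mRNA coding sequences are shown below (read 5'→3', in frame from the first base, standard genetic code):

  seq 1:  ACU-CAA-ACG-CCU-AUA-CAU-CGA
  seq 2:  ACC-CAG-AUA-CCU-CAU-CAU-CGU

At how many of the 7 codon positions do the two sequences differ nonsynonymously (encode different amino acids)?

2

Codon 1: ACU Thr / ACC Thr — synonymous.
Codon 2: CAA Gln / CAG Gln — synonymous.
Codon 3: ACG Thr / AUA Ile — nonsynonymous.
Codon 4: CCU Pro / CCU Pro — identical.
Codon 5: AUA Ile / CAU His — nonsynonymous.
Codon 6: CAU His / CAU His — identical.
Codon 7: CGA Arg / CGU Arg — synonymous.
Nonsynonymous differences: 2.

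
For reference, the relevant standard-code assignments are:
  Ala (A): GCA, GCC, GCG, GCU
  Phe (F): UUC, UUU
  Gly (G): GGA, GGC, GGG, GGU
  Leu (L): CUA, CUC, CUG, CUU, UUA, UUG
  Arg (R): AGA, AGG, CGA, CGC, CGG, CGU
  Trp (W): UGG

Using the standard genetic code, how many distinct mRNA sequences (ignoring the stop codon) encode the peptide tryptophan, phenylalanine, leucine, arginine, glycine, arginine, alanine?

Trp: 1 codon.
Phe: 2 codons.
Leu: 6 codons.
Arg: 6 codons.
Gly: 4 codons.
Arg: 6 codons.
Ala: 4 codons.
1 × 2 × 6 × 6 × 4 × 6 × 4 = 6912.

6912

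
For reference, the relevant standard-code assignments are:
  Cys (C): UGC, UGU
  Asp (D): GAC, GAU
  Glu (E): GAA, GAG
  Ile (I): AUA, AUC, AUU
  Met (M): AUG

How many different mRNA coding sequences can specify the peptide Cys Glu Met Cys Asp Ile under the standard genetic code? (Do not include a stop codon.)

48

Cys: 2 codons.
Glu: 2 codons.
Met: 1 codon.
Cys: 2 codons.
Asp: 2 codons.
Ile: 3 codons.
2 × 2 × 1 × 2 × 2 × 3 = 48.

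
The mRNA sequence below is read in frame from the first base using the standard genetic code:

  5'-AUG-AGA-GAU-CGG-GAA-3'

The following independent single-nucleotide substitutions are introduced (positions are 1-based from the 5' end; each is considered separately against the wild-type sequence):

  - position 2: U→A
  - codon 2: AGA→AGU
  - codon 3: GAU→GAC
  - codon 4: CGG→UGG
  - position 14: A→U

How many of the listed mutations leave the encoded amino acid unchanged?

1

Codon 1: AUG (Met) → AAG (Lys) — missense.
Codon 2: AGA (Arg) → AGU (Ser) — missense.
Codon 3: GAU (Asp) → GAC (Asp) — synonymous.
Codon 4: CGG (Arg) → UGG (Trp) — missense.
Codon 5: GAA (Glu) → GUA (Val) — missense.
Synonymous: 1 of 5.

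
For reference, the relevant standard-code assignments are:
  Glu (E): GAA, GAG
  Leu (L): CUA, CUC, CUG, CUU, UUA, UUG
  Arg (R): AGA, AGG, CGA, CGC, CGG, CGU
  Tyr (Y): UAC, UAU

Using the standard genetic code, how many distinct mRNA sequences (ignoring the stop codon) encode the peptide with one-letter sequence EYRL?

144

Glu: 2 codons.
Tyr: 2 codons.
Arg: 6 codons.
Leu: 6 codons.
2 × 2 × 6 × 6 = 144.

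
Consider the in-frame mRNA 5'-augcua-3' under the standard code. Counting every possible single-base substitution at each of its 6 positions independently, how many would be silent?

4

Codon 1 (AUG, Met): 0 synonymous substitutions.
Codon 2 (CUA, Leu): 4 synonymous substitutions.
Total: 0 + 4 = 4.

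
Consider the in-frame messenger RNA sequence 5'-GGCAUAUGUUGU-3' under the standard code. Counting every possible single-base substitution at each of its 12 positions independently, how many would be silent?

Codon 1 (GGC, Gly): 3 synonymous substitutions.
Codon 2 (AUA, Ile): 2 synonymous substitutions.
Codon 3 (UGU, Cys): 1 synonymous substitution.
Codon 4 (UGU, Cys): 1 synonymous substitution.
Total: 3 + 2 + 1 + 1 = 7.

7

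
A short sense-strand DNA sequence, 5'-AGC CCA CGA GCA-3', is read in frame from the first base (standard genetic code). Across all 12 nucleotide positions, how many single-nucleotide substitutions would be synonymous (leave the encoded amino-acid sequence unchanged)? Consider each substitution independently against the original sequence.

11

Codon 1 (AGC, Ser): 1 synonymous substitution.
Codon 2 (CCA, Pro): 3 synonymous substitutions.
Codon 3 (CGA, Arg): 4 synonymous substitutions.
Codon 4 (GCA, Ala): 3 synonymous substitutions.
Total: 1 + 3 + 4 + 3 = 11.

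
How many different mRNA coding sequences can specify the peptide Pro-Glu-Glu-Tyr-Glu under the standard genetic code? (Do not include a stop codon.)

Pro: 4 codons.
Glu: 2 codons.
Glu: 2 codons.
Tyr: 2 codons.
Glu: 2 codons.
4 × 2 × 2 × 2 × 2 = 64.

64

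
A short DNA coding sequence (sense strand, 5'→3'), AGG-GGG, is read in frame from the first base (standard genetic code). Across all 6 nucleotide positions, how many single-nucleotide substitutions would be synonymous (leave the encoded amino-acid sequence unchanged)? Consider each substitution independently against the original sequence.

5

Codon 1 (AGG, Arg): 2 synonymous substitutions.
Codon 2 (GGG, Gly): 3 synonymous substitutions.
Total: 2 + 3 = 5.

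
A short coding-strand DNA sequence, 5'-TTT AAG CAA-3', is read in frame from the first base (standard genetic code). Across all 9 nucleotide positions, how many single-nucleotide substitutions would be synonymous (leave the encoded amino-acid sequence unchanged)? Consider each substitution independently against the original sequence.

3

Codon 1 (TTT, Phe): 1 synonymous substitution.
Codon 2 (AAG, Lys): 1 synonymous substitution.
Codon 3 (CAA, Gln): 1 synonymous substitution.
Total: 1 + 1 + 1 = 3.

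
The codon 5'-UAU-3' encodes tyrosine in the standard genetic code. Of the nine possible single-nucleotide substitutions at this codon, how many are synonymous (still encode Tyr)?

1

Position 1: none → 0 synonymous.
Position 2: none → 0 synonymous.
Position 3: UAC → 1 synonymous.
Total: 0 + 0 + 1 = 1.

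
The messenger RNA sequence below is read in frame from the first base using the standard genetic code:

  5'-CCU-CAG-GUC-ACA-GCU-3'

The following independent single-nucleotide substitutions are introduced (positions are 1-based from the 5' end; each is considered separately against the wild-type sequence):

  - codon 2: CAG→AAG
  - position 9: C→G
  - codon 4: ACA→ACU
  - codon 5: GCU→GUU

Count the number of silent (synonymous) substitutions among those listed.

Codon 2: CAG (Gln) → AAG (Lys) — missense.
Codon 3: GUC (Val) → GUG (Val) — synonymous.
Codon 4: ACA (Thr) → ACU (Thr) — synonymous.
Codon 5: GCU (Ala) → GUU (Val) — missense.
Synonymous: 2 of 4.

2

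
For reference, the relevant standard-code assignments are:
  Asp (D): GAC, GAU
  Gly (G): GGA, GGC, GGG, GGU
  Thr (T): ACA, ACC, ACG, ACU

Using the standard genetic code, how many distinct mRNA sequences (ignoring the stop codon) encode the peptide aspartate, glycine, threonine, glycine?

128

Asp: 2 codons.
Gly: 4 codons.
Thr: 4 codons.
Gly: 4 codons.
2 × 4 × 4 × 4 = 128.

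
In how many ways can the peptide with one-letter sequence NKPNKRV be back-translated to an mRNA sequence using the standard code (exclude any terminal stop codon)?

1536

Asn: 2 codons.
Lys: 2 codons.
Pro: 4 codons.
Asn: 2 codons.
Lys: 2 codons.
Arg: 6 codons.
Val: 4 codons.
2 × 2 × 4 × 2 × 2 × 6 × 4 = 1536.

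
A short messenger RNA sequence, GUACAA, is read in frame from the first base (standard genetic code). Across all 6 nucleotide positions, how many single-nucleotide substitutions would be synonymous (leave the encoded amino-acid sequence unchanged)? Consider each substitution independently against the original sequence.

4

Codon 1 (GUA, Val): 3 synonymous substitutions.
Codon 2 (CAA, Gln): 1 synonymous substitution.
Total: 3 + 1 = 4.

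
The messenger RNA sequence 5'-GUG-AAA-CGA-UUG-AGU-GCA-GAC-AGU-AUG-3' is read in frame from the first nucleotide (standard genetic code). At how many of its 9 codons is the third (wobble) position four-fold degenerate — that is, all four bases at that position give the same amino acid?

3

Codon 1 GUG (Val): third position 4-fold.
Codon 2 AAA (Lys): third position 2-fold.
Codon 3 CGA (Arg): third position 4-fold.
Codon 4 UUG (Leu): third position 2-fold.
Codon 5 AGU (Ser): third position 2-fold.
Codon 6 GCA (Ala): third position 4-fold.
Codon 7 GAC (Asp): third position 2-fold.
Codon 8 AGU (Ser): third position 2-fold.
Codon 9 AUG (Met): third position 1-fold.
Four-fold degenerate third positions: 3.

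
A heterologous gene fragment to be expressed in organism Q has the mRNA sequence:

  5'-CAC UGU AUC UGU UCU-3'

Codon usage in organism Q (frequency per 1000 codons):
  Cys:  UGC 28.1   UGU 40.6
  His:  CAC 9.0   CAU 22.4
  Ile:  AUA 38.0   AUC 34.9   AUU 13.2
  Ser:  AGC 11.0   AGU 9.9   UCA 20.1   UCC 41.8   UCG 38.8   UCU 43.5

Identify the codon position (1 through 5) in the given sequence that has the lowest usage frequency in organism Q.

Codon 1 CAC (His): 9.0 per 1000.
Codon 2 UGU (Cys): 40.6 per 1000.
Codon 3 AUC (Ile): 34.9 per 1000.
Codon 4 UGU (Cys): 40.6 per 1000.
Codon 5 UCU (Ser): 43.5 per 1000.
Lowest frequency is 9.0 at codon 1.

1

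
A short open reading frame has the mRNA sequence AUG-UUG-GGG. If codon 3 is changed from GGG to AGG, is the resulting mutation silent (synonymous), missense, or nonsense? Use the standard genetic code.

Position 7 falls in codon 3: GGG → Gly.
After the substitution the codon is AGG → Arg.
Gly ≠ Arg, so this is a missense mutation.

missense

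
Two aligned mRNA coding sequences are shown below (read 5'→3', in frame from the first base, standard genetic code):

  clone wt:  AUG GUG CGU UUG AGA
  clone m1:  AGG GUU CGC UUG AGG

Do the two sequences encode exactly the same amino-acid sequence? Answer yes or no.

no

Codon 1: AUG Met / AGG Arg — nonsynonymous.
Codon 2: GUG Val / GUU Val — synonymous.
Codon 3: CGU Arg / CGC Arg — synonymous.
Codon 4: UUG Leu / UUG Leu — identical.
Codon 5: AGA Arg / AGG Arg — synonymous.
Nonsynonymous differences: 1 → different protein.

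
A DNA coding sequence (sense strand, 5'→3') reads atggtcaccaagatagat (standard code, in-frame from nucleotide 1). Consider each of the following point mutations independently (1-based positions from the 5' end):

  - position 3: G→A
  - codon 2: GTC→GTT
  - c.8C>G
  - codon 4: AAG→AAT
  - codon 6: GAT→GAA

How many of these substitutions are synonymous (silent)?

1

Codon 1: ATG (Met) → ATA (Ile) — missense.
Codon 2: GTC (Val) → GTT (Val) — synonymous.
Codon 3: ACC (Thr) → AGC (Ser) — missense.
Codon 4: AAG (Lys) → AAT (Asn) — missense.
Codon 6: GAT (Asp) → GAA (Glu) — missense.
Synonymous: 1 of 5.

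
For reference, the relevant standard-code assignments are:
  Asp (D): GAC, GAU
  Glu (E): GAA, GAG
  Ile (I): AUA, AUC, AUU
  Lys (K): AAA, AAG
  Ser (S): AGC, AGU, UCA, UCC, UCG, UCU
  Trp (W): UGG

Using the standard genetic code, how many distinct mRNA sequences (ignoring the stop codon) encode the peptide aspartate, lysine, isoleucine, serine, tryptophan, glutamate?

144

Asp: 2 codons.
Lys: 2 codons.
Ile: 3 codons.
Ser: 6 codons.
Trp: 1 codon.
Glu: 2 codons.
2 × 2 × 3 × 6 × 1 × 2 = 144.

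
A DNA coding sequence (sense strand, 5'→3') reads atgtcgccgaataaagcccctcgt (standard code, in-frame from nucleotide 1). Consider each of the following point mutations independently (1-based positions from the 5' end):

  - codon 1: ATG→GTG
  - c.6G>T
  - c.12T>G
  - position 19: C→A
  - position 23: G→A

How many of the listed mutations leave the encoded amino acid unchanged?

1

Codon 1: ATG (Met) → GTG (Val) — missense.
Codon 2: TCG (Ser) → TCT (Ser) — synonymous.
Codon 4: AAT (Asn) → AAG (Lys) — missense.
Codon 7: CCT (Pro) → ACT (Thr) — missense.
Codon 8: CGT (Arg) → CAT (His) — missense.
Synonymous: 1 of 5.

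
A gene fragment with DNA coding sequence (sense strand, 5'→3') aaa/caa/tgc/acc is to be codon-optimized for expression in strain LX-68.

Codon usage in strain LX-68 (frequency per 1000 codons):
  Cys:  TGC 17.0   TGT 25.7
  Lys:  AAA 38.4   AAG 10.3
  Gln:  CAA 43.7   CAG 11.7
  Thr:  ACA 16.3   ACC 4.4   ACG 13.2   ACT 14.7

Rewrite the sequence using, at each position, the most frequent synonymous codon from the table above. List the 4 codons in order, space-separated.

AAA CAA TGT ACA

Codon 1 (Lys): best is AAA at 38.4.
Codon 2 (Gln): best is CAA at 43.7.
Codon 3 (Cys): best is TGT at 25.7.
Codon 4 (Thr): best is ACA at 16.3.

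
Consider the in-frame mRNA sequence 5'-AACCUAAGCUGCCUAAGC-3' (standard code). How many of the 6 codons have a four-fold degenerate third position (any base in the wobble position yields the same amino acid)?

Codon 1 AAC (Asn): third position 2-fold.
Codon 2 CUA (Leu): third position 4-fold.
Codon 3 AGC (Ser): third position 2-fold.
Codon 4 UGC (Cys): third position 2-fold.
Codon 5 CUA (Leu): third position 4-fold.
Codon 6 AGC (Ser): third position 2-fold.
Four-fold degenerate third positions: 2.

2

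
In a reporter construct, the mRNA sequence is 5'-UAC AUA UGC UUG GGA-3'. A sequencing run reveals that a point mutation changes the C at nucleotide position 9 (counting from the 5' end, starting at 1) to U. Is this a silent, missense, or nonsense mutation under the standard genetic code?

Position 9 falls in codon 3: UGC → Cys.
After the substitution the codon is UGU → Cys.
Both encode Cys, so the change is synonymous.

silent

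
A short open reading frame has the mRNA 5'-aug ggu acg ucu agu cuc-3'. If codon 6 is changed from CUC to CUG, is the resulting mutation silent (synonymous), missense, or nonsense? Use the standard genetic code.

Position 18 falls in codon 6: CUC → Leu.
After the substitution the codon is CUG → Leu.
Both encode Leu, so the change is synonymous.

silent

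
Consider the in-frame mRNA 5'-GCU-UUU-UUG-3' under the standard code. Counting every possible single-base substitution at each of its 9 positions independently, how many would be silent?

6

Codon 1 (GCU, Ala): 3 synonymous substitutions.
Codon 2 (UUU, Phe): 1 synonymous substitution.
Codon 3 (UUG, Leu): 2 synonymous substitutions.
Total: 3 + 1 + 2 = 6.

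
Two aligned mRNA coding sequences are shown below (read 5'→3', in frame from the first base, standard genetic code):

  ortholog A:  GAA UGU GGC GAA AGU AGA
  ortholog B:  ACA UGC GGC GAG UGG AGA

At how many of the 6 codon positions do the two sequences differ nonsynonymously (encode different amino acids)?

Codon 1: GAA Glu / ACA Thr — nonsynonymous.
Codon 2: UGU Cys / UGC Cys — synonymous.
Codon 3: GGC Gly / GGC Gly — identical.
Codon 4: GAA Glu / GAG Glu — synonymous.
Codon 5: AGU Ser / UGG Trp — nonsynonymous.
Codon 6: AGA Arg / AGA Arg — identical.
Nonsynonymous differences: 2.

2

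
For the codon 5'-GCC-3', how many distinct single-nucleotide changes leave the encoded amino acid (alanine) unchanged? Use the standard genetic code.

3

Position 1: none → 0 synonymous.
Position 2: none → 0 synonymous.
Position 3: GCU, GCA, GCG → 3 synonymous.
Total: 0 + 0 + 3 = 3.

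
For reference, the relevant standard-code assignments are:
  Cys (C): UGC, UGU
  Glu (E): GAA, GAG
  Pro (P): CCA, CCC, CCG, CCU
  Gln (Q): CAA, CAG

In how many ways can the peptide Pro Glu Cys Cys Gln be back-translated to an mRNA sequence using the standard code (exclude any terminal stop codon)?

64

Pro: 4 codons.
Glu: 2 codons.
Cys: 2 codons.
Cys: 2 codons.
Gln: 2 codons.
4 × 2 × 2 × 2 × 2 = 64.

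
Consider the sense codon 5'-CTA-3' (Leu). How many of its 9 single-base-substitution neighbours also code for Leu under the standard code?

Position 1: TTA → 1 synonymous.
Position 2: none → 0 synonymous.
Position 3: CTT, CTC, CTG → 3 synonymous.
Total: 1 + 0 + 3 = 4.

4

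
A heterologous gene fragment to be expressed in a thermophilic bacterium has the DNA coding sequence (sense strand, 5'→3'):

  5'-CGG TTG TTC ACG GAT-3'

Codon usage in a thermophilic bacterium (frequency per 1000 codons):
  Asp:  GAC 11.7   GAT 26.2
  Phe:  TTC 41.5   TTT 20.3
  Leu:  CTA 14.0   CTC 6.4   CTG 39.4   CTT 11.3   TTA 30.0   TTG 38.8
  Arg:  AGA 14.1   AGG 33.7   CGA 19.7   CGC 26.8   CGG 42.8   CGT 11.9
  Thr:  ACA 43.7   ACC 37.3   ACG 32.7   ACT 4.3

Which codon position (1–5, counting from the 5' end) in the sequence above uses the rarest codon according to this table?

5

Codon 1 CGG (Arg): 42.8 per 1000.
Codon 2 TTG (Leu): 38.8 per 1000.
Codon 3 TTC (Phe): 41.5 per 1000.
Codon 4 ACG (Thr): 32.7 per 1000.
Codon 5 GAT (Asp): 26.2 per 1000.
Lowest frequency is 26.2 at codon 5.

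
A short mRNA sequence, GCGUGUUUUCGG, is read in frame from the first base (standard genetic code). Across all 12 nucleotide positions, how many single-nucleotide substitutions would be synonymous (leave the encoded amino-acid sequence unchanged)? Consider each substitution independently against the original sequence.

9

Codon 1 (GCG, Ala): 3 synonymous substitutions.
Codon 2 (UGU, Cys): 1 synonymous substitution.
Codon 3 (UUU, Phe): 1 synonymous substitution.
Codon 4 (CGG, Arg): 4 synonymous substitutions.
Total: 3 + 1 + 1 + 4 = 9.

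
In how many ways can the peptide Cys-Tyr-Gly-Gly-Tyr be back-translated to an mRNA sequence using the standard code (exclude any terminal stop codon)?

128

Cys: 2 codons.
Tyr: 2 codons.
Gly: 4 codons.
Gly: 4 codons.
Tyr: 2 codons.
2 × 2 × 4 × 4 × 2 = 128.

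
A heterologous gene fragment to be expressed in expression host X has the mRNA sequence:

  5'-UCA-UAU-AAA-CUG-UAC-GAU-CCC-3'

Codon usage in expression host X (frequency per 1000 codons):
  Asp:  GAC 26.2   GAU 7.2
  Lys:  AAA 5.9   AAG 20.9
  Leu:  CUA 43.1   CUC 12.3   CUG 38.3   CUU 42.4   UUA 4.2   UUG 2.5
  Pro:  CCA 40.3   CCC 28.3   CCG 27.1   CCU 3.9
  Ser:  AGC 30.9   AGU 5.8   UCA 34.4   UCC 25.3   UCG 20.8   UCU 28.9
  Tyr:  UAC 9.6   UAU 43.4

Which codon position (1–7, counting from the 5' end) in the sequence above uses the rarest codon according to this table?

3

Codon 1 UCA (Ser): 34.4 per 1000.
Codon 2 UAU (Tyr): 43.4 per 1000.
Codon 3 AAA (Lys): 5.9 per 1000.
Codon 4 CUG (Leu): 38.3 per 1000.
Codon 5 UAC (Tyr): 9.6 per 1000.
Codon 6 GAU (Asp): 7.2 per 1000.
Codon 7 CCC (Pro): 28.3 per 1000.
Lowest frequency is 5.9 at codon 3.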